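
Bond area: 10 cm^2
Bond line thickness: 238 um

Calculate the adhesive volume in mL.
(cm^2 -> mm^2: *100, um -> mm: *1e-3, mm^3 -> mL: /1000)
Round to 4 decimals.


V = 10*100 * 238*1e-3 / 1000
= 0.2380 mL

0.2380


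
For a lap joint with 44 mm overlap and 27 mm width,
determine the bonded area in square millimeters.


Area = 44 * 27 = 1188 mm^2

1188


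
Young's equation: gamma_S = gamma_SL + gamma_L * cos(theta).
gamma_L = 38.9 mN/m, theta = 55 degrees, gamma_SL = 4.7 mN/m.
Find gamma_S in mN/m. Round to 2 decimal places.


cos(55 deg) = 0.573576
gamma_S = 4.7 + 38.9 * 0.573576
= 27.01 mN/m

27.01


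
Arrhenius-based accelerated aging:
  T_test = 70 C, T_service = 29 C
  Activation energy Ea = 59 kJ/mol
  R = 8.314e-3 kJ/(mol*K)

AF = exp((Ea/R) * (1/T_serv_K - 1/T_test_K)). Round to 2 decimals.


T_test_K = 343.15, T_serv_K = 302.15
AF = exp((59/8.314e-3) * (1/302.15 - 1/343.15))
= 16.55

16.55


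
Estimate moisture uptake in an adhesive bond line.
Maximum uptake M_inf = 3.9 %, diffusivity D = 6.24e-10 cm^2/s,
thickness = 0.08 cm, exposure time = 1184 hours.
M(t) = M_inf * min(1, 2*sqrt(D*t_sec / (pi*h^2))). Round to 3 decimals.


Convert time: 1184 h = 4262400 s
ratio = min(1, 2*sqrt(6.24e-10*4262400/(pi*0.08^2)))
= 0.727419
M(t) = 3.9 * 0.727419 = 2.837%

2.837


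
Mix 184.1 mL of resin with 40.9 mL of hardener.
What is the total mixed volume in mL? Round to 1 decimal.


Total = 184.1 + 40.9 = 225.0 mL

225.0


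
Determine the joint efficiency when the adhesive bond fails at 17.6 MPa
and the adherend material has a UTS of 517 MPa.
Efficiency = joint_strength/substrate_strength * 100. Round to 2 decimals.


Joint efficiency = 17.6 / 517 * 100
= 3.40%

3.40


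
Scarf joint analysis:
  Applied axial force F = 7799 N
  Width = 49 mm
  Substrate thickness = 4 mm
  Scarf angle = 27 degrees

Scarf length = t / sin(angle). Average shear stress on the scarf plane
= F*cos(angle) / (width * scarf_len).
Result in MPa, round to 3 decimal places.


Scarf length = 4 / sin(27 deg) = 8.8108 mm
cos(27 deg) = 0.891007
Shear = 7799 * 0.891007 / (49 * 8.8108)
= 16.096 MPa

16.096


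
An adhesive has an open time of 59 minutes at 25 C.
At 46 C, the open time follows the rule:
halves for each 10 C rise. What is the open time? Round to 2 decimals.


Factor = 2^((46-25)/10) = 4.2871
Open time = 59 / 4.2871 = 13.76 min

13.76


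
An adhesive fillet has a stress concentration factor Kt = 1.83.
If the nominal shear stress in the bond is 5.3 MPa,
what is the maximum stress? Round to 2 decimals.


Max stress = 5.3 * 1.83 = 9.70 MPa

9.70


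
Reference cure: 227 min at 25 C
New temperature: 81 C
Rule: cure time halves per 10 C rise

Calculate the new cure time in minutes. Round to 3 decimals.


factor = 2^((81-25)/10) = 48.5029
t_new = 227 / 48.5029 = 4.680 min

4.680


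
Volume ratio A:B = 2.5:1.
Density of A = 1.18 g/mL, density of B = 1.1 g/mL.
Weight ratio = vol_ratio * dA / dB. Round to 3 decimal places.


Wt ratio = 2.5 * 1.18 / 1.1
= 2.682

2.682


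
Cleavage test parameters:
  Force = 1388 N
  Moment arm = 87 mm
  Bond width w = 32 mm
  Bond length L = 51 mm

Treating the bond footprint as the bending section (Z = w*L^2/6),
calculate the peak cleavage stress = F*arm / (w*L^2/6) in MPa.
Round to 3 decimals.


M = 1388 * 87 = 120756 N*mm
Z = 32 * 51^2 / 6 = 83232 / 6 mm^3
sigma = M / Z = 6 * 120756 / 83232 = 724536 / 83232
= 8.705 MPa

8.705


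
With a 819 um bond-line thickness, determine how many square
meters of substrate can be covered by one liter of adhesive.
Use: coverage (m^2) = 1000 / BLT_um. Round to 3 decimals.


Coverage = 1000 / 819 = 1.221 m^2

1.221


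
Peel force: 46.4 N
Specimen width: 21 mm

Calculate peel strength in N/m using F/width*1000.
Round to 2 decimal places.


Peel strength = 46.4 / 21 * 1000 = 2209.52 N/m

2209.52


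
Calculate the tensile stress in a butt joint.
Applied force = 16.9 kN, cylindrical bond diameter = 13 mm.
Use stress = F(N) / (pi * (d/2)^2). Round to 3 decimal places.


A = pi * 6.5^2 = 132.7323 mm^2
sigma = 16900.0 / 132.7323 = 127.324 MPa

127.324


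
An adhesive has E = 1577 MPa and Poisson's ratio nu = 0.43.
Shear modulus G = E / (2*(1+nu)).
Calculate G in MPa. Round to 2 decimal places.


G = 1577 / (2*(1+0.43))
= 1577 / 2.86
= 551.40 MPa

551.40


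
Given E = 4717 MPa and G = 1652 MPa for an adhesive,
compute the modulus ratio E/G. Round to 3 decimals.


E/G ratio = 4717 / 1652 = 2.855

2.855


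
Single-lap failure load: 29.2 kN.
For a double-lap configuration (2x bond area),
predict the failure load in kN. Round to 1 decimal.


Failure load = 29.2 * 2 = 58.4 kN

58.4


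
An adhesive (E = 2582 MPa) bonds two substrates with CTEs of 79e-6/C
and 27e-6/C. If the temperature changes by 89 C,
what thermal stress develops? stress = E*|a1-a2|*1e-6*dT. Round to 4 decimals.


Stress = 2582 * |79 - 27| * 1e-6 * 89
= 11.9495 MPa

11.9495


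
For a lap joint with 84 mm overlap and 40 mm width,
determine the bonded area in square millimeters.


Area = 84 * 40 = 3360 mm^2

3360


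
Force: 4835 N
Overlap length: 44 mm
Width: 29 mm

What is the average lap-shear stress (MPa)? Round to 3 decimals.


Average shear stress = F / (overlap * width)
= 4835 / (44 * 29)
= 3.789 MPa

3.789


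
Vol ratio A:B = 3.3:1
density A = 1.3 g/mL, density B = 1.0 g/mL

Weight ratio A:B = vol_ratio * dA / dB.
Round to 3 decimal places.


Weight ratio = 3.3 * 1.3 / 1.0
= 4.290

4.290


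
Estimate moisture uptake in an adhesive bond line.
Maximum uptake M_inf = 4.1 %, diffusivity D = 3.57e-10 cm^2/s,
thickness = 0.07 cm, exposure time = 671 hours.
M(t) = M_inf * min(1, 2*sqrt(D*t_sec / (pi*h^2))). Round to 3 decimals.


Convert time: 671 h = 2415600 s
ratio = min(1, 2*sqrt(3.57e-10*2415600/(pi*0.07^2)))
= 0.473373
M(t) = 4.1 * 0.473373 = 1.941%

1.941


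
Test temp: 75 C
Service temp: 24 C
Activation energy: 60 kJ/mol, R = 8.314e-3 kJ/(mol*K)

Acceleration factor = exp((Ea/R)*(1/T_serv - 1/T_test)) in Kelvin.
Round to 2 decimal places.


AF = exp((60/0.008314)*(1/297.15 - 1/348.15))
= 35.08

35.08


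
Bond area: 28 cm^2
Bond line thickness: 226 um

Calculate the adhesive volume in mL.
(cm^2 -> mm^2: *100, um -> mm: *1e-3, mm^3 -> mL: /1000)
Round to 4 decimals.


V = 28*100 * 226*1e-3 / 1000
= 0.6328 mL

0.6328


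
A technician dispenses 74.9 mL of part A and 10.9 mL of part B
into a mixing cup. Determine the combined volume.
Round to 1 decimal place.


Combined volume = 74.9 + 10.9
= 85.8 mL

85.8


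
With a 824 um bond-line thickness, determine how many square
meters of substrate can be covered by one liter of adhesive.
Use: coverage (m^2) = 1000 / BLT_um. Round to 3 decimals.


Coverage = 1000 / 824 = 1.214 m^2

1.214


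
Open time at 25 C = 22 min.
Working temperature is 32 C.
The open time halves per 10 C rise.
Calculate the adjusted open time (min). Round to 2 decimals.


factor = 2^((32 - 25) / 10) = 1.6245
ot = 22 / 1.6245 = 13.54 min

13.54


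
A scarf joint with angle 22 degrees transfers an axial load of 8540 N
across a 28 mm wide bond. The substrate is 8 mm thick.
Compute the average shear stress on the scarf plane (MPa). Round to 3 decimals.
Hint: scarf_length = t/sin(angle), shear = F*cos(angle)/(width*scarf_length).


scarf_length = 8 / sin(22 deg) = 21.3557 mm
cos(22 deg) = 0.927184
shear stress = 8540 * 0.927184 / (28 * 21.3557)
= 13.242 MPa

13.242


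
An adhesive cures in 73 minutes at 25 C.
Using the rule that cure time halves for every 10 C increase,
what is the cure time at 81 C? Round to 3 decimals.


Factor = 2^((81 - 25) / 10) = 48.5029
Cure time = 73 / 48.5029
= 1.505 minutes

1.505


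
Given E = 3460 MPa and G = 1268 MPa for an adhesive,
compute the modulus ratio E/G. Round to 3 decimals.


E/G ratio = 3460 / 1268 = 2.729

2.729


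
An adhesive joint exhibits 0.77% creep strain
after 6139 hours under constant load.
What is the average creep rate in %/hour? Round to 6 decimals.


Creep rate = strain / time
= 0.77 / 6139
= 0.000125 %/h

0.000125


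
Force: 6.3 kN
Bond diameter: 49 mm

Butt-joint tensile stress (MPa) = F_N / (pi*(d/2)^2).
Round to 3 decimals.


F_N = 6.3 * 1000 = 6300.0 N
A = pi*(24.5)^2 = 1885.7410 mm^2
stress = 6300.0 / 1885.7410 = 3.341 MPa

3.341


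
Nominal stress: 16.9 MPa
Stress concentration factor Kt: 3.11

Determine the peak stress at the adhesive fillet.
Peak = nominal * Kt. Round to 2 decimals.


Peak stress = 16.9 * 3.11
= 52.56 MPa

52.56


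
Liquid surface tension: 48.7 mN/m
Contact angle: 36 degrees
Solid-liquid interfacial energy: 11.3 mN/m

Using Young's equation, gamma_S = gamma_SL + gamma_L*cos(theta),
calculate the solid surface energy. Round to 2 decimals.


gamma_S = 11.3 + 48.7 * cos(36)
= 50.70 mN/m

50.70


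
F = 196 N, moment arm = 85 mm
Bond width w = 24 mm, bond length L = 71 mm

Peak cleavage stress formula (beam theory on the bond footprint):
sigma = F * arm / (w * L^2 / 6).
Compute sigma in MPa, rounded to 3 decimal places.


sigma = (196 * 85) / (24 * 5041 / 6)
= 16660 * 6 / 120984
= 99960 / 120984
= 0.826 MPa

0.826


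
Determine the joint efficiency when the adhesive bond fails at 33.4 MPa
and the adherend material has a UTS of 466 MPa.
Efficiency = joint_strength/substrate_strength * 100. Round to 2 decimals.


Joint efficiency = 33.4 / 466 * 100
= 7.17%

7.17


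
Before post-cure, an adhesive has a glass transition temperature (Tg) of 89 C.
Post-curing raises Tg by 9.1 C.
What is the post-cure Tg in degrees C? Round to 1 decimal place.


Tg_post = Tg_base + delta_Tg
= 89 + 9.1
= 98.1 C

98.1


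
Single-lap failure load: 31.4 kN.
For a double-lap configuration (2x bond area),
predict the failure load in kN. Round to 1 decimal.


Failure load = 31.4 * 2 = 62.8 kN

62.8


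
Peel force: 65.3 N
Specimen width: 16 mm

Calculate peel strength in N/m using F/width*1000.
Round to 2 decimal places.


Peel strength = 65.3 / 16 * 1000 = 4081.25 N/m

4081.25


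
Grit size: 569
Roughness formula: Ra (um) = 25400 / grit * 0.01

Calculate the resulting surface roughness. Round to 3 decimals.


Ra = 25400 / 569 * 0.01
= 0.446 um

0.446


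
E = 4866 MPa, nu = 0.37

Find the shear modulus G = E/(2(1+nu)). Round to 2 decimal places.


G = 4866 / (2 * 1.37)
= 1775.91 MPa

1775.91


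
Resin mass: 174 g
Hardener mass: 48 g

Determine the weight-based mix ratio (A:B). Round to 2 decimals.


Ratio = 174 / 48 = 3.63

3.63


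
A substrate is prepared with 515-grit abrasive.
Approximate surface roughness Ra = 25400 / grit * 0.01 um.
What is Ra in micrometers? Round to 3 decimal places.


Ra = 25400 / 515 * 0.01 = 0.493 um

0.493


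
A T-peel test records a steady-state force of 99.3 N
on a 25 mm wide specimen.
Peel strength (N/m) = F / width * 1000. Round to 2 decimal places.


Peel strength = 99.3 / 25 * 1000
= 3972.00 N/m

3972.00


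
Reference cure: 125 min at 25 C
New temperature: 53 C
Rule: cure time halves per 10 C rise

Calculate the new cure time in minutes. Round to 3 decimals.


factor = 2^((53-25)/10) = 6.9644
t_new = 125 / 6.9644 = 17.948 min

17.948


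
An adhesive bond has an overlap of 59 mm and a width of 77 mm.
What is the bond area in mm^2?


Bond area = overlap * width
= 59 * 77
= 4543 mm^2

4543


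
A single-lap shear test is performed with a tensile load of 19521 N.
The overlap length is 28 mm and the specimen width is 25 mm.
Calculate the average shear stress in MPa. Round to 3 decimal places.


Shear stress = F / (overlap * width)
= 19521 / (28 * 25)
= 19521 / 700
= 27.887 MPa

27.887


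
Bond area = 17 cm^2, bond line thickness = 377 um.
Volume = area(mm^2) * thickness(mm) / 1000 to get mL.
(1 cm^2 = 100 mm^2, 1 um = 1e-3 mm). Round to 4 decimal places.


area_mm2 = 17 * 100 = 1700
blt_mm = 377 * 1e-3 = 0.377
vol_mm3 = 1700 * 0.377 = 640.9
vol_mL = 640.9 / 1000 = 0.6409 mL

0.6409


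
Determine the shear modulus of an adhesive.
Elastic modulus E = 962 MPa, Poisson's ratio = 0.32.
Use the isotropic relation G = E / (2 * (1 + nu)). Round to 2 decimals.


G = 962 / (2*(1+0.32)) = 962 / 2.64
= 364.39 MPa

364.39


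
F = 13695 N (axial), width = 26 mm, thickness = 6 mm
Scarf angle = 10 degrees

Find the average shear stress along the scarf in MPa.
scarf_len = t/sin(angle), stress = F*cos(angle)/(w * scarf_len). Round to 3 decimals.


scarf_len = 6/sin(10 deg) = 34.5526
cos(10 deg) = 0.984808
stress = 13695*0.984808/(26*34.5526) = 15.013 MPa

15.013


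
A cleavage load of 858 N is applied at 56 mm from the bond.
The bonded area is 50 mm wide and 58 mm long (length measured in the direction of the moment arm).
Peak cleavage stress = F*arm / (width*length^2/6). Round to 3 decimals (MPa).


Moment = 858 * 56 = 48048 N*mm
Section modulus = 50 * 3364 / 6 = 168200 / 6 mm^3
Stress = 48048 / (168200 / 6) = 288288 / 168200
= 1.714 MPa

1.714


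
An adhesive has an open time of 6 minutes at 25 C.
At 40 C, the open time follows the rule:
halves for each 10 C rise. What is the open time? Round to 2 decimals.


Factor = 2^((40-25)/10) = 2.8284
Open time = 6 / 2.8284 = 2.12 min

2.12


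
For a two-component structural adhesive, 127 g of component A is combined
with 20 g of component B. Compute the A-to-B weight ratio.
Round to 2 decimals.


Weight ratio A:B = 127 / 20
= 6.35

6.35


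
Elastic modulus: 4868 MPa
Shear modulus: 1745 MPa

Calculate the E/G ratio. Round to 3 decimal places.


E / G = 4868 / 1745 = 2.790

2.790


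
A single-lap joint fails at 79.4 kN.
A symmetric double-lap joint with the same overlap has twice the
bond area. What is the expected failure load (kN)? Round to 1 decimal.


Double-lap load = 2 * 79.4 = 158.8 kN

158.8


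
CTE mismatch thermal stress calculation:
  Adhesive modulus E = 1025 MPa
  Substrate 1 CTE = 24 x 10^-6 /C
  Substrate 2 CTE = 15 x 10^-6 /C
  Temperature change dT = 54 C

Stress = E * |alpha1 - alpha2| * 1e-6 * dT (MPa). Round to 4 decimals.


delta_alpha = |24 - 15| = 9 x 10^-6/C
Stress = 1025 * 9e-6 * 54
= 0.4982 MPa

0.4982


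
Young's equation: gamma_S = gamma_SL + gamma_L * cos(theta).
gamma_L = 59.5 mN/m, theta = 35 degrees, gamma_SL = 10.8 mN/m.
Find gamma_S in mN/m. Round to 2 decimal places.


cos(35 deg) = 0.819152
gamma_S = 10.8 + 59.5 * 0.819152
= 59.54 mN/m

59.54


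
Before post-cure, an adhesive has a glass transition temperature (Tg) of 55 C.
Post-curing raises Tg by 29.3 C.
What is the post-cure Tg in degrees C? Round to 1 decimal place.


Tg_post = Tg_base + delta_Tg
= 55 + 29.3
= 84.3 C

84.3


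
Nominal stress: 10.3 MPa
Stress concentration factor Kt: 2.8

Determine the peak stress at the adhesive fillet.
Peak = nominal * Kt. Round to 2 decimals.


Peak stress = 10.3 * 2.8
= 28.84 MPa

28.84


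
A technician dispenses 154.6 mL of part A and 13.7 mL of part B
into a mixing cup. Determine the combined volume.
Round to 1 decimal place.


Combined volume = 154.6 + 13.7
= 168.3 mL

168.3


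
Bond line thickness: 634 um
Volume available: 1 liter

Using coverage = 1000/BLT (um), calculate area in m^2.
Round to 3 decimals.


1 L = 1e6 mm^3, thickness = 634 um = 0.634 mm
Area = 1e6 / 0.634 mm^2 = (1e6 / 0.634) / 1e6 m^2 = 1000 / 634 m^2
= 1.577 m^2

1.577


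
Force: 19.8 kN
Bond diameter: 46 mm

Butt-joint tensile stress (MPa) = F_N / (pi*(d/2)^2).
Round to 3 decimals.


F_N = 19.8 * 1000 = 19800.0 N
A = pi*(23.0)^2 = 1661.9025 mm^2
stress = 19800.0 / 1661.9025 = 11.914 MPa

11.914


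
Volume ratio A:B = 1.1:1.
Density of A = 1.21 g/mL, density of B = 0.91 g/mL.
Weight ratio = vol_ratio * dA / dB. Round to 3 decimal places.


Wt ratio = 1.1 * 1.21 / 0.91
= 1.463

1.463


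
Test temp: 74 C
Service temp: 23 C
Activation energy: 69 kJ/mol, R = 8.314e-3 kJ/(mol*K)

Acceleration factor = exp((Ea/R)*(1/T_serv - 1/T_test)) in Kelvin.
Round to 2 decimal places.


AF = exp((69/0.008314)*(1/296.15 - 1/347.15))
= 61.37

61.37


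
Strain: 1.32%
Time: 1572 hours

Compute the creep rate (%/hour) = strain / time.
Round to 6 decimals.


Creep rate = 1.32 / 1572
= 0.000840 %/h

0.000840


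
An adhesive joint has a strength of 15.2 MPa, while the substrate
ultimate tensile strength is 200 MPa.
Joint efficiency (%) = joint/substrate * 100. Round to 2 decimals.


Efficiency = 15.2 / 200 * 100
= 7.60%

7.60


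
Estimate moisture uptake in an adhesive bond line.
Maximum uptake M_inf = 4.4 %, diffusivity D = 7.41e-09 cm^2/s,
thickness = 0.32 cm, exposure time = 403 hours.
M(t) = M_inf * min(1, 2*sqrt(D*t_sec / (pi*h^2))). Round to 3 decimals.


Convert time: 403 h = 1450800 s
ratio = min(1, 2*sqrt(7.41e-09*1450800/(pi*0.32^2)))
= 0.365610
M(t) = 4.4 * 0.365610 = 1.609%

1.609


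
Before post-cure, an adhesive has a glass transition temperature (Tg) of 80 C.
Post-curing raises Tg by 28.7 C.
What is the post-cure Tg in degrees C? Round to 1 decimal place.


Tg_post = Tg_base + delta_Tg
= 80 + 28.7
= 108.7 C

108.7


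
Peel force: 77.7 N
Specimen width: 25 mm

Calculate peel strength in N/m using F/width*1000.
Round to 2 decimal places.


Peel strength = 77.7 / 25 * 1000 = 3108.00 N/m

3108.00


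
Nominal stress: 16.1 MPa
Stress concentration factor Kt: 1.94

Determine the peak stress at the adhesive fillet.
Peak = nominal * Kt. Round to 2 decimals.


Peak stress = 16.1 * 1.94
= 31.23 MPa

31.23


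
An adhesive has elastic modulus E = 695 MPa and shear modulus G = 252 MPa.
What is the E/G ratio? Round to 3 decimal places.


E/G = 695 / 252 = 2.758

2.758


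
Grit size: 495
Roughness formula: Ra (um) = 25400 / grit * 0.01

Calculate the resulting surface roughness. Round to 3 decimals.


Ra = 25400 / 495 * 0.01
= 0.513 um

0.513


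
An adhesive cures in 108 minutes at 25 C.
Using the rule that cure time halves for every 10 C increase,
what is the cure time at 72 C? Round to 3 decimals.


Factor = 2^((72 - 25) / 10) = 25.9921
Cure time = 108 / 25.9921
= 4.155 minutes

4.155


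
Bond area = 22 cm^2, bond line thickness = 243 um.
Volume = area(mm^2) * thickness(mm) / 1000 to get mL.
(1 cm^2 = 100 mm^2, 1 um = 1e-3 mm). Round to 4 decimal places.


area_mm2 = 22 * 100 = 2200
blt_mm = 243 * 1e-3 = 0.243
vol_mm3 = 2200 * 0.243 = 534.6
vol_mL = 534.6 / 1000 = 0.5346 mL

0.5346


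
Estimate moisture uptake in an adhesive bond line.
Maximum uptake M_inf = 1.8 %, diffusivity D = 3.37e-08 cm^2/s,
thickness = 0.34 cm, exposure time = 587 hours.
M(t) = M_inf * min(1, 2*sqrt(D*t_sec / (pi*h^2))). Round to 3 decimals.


Convert time: 587 h = 2113200 s
ratio = min(1, 2*sqrt(3.37e-08*2113200/(pi*0.34^2)))
= 0.885649
M(t) = 1.8 * 0.885649 = 1.594%

1.594


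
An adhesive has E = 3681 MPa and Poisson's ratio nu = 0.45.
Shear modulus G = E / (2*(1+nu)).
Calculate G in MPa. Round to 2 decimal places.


G = 3681 / (2*(1+0.45))
= 3681 / 2.90
= 1269.31 MPa

1269.31


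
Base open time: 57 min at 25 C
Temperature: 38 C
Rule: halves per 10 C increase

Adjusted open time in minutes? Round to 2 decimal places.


Acceleration = 2^((38-25)/10) = 2.4623
Open time = 57 / 2.4623 = 23.15 min

23.15


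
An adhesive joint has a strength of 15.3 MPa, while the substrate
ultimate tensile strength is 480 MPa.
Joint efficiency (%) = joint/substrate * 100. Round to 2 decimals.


Efficiency = 15.3 / 480 * 100
= 3.19%

3.19


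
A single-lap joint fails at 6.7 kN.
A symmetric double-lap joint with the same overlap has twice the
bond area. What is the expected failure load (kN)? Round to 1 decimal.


Double-lap load = 2 * 6.7 = 13.4 kN

13.4


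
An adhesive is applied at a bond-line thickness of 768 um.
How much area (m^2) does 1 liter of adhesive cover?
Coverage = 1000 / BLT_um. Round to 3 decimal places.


Coverage = 1000 / 768 = 1.302 m^2

1.302


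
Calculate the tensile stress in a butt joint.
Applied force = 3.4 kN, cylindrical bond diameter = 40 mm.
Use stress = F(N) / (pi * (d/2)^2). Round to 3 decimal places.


A = pi * 20.0^2 = 1256.6371 mm^2
sigma = 3400.0 / 1256.6371 = 2.706 MPa

2.706


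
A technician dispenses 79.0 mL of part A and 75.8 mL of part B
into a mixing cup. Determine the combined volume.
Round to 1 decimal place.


Combined volume = 79.0 + 75.8
= 154.8 mL

154.8


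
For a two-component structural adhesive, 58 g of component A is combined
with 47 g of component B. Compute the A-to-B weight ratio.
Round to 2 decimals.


Weight ratio A:B = 58 / 47
= 1.23

1.23


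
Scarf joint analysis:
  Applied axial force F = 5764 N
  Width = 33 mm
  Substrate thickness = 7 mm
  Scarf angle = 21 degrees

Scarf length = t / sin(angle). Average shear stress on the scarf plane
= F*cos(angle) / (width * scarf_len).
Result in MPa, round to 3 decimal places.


Scarf length = 7 / sin(21 deg) = 19.5330 mm
cos(21 deg) = 0.933580
Shear = 5764 * 0.933580 / (33 * 19.5330)
= 8.348 MPa

8.348


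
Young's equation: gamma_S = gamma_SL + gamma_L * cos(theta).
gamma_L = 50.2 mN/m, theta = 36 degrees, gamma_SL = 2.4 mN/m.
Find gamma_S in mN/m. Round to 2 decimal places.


cos(36 deg) = 0.809017
gamma_S = 2.4 + 50.2 * 0.809017
= 43.01 mN/m

43.01


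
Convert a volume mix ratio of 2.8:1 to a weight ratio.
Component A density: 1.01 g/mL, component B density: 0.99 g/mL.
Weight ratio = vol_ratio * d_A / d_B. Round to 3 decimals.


= 2.8 * 1.01 / 0.99 = 2.857

2.857


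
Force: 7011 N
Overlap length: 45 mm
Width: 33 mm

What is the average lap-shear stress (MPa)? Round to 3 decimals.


Average shear stress = F / (overlap * width)
= 7011 / (45 * 33)
= 4.721 MPa

4.721


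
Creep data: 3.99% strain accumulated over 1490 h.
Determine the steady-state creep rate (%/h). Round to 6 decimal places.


Rate = 3.99 / 1490 = 0.002678 %/h

0.002678


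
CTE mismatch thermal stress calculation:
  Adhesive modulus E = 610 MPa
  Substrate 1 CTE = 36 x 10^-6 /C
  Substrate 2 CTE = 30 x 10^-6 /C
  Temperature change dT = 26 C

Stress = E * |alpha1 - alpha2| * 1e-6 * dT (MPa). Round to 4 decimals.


delta_alpha = |36 - 30| = 6 x 10^-6/C
Stress = 610 * 6e-6 * 26
= 0.0952 MPa

0.0952


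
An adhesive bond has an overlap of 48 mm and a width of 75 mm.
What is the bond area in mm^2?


Bond area = overlap * width
= 48 * 75
= 3600 mm^2

3600


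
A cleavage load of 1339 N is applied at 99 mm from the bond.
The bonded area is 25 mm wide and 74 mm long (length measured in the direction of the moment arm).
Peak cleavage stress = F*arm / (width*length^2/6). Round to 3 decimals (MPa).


Moment = 1339 * 99 = 132561 N*mm
Section modulus = 25 * 5476 / 6 = 136900 / 6 mm^3
Stress = 132561 / (136900 / 6) = 795366 / 136900
= 5.810 MPa

5.810


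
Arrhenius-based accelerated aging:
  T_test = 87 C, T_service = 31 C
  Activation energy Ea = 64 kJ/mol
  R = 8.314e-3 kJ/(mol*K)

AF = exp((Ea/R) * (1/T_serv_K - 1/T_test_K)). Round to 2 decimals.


T_test_K = 360.15, T_serv_K = 304.15
AF = exp((64/8.314e-3) * (1/304.15 - 1/360.15))
= 51.18

51.18


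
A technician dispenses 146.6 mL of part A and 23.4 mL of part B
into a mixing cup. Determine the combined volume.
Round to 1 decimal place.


Combined volume = 146.6 + 23.4
= 170.0 mL

170.0


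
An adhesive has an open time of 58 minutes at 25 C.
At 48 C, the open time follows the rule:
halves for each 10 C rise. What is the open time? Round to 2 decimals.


Factor = 2^((48-25)/10) = 4.9246
Open time = 58 / 4.9246 = 11.78 min

11.78


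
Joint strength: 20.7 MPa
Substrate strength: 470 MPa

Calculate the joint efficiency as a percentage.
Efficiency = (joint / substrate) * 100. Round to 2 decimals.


Efficiency = (20.7 / 470) * 100 = 4.40%

4.40


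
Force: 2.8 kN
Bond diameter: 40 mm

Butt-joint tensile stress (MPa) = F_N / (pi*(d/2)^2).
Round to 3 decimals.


F_N = 2.8 * 1000 = 2800.0 N
A = pi*(20.0)^2 = 1256.6371 mm^2
stress = 2800.0 / 1256.6371 = 2.228 MPa

2.228


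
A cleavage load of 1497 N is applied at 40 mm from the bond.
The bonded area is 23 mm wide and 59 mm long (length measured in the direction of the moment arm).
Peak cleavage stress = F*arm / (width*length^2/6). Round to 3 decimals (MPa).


Moment = 1497 * 40 = 59880 N*mm
Section modulus = 23 * 3481 / 6 = 80063 / 6 mm^3
Stress = 59880 / (80063 / 6) = 359280 / 80063
= 4.487 MPa

4.487


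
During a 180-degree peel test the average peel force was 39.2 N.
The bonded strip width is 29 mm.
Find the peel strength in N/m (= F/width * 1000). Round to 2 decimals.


Peel strength = F/width * 1000
= 39.2 / 29 * 1000
= 1351.72 N/m

1351.72


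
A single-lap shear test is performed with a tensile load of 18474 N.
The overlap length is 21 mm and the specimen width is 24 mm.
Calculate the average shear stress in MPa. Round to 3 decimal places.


Shear stress = F / (overlap * width)
= 18474 / (21 * 24)
= 18474 / 504
= 36.655 MPa

36.655


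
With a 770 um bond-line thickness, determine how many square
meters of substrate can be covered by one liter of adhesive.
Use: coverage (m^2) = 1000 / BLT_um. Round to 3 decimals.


Coverage = 1000 / 770 = 1.299 m^2

1.299


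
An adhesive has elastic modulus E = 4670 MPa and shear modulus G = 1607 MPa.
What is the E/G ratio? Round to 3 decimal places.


E/G = 4670 / 1607 = 2.906

2.906


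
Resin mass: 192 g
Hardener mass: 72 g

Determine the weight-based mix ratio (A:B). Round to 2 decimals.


Ratio = 192 / 72 = 2.67

2.67


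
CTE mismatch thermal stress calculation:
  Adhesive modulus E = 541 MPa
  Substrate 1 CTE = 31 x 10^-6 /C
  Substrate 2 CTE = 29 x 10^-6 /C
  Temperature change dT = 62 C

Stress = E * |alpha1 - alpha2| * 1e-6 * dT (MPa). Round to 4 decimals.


delta_alpha = |31 - 29| = 2 x 10^-6/C
Stress = 541 * 2e-6 * 62
= 0.0671 MPa

0.0671


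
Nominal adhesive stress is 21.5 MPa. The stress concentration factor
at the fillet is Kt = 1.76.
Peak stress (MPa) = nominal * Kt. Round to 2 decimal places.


Peak = 21.5 * 1.76 = 37.84 MPa

37.84


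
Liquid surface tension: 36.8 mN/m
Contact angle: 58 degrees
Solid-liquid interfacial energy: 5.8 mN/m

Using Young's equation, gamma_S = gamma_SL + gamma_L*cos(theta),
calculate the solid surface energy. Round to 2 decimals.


gamma_S = 5.8 + 36.8 * cos(58)
= 25.30 mN/m

25.30


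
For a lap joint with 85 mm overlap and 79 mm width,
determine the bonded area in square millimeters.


Area = 85 * 79 = 6715 mm^2

6715


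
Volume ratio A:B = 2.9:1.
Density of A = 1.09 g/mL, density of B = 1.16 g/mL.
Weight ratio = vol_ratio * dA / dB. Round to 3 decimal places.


Wt ratio = 2.9 * 1.09 / 1.16
= 2.725

2.725


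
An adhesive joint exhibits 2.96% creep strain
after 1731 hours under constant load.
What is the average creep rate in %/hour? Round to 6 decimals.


Creep rate = strain / time
= 2.96 / 1731
= 0.001710 %/h

0.001710


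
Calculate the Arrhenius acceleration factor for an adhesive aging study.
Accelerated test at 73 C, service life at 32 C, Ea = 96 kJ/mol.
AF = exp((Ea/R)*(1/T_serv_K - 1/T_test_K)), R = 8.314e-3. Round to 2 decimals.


T_test = 346.15 K, T_serv = 305.15 K
Ea/R = 96 / 0.008314 = 11546.79
AF = exp(11546.79 * (1/305.15 - 1/346.15))
= 88.41

88.41


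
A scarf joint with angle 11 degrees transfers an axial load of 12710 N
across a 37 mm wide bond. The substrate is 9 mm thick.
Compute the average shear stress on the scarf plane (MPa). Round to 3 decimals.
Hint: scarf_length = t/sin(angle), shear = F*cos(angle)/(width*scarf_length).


scarf_length = 9 / sin(11 deg) = 47.1676 mm
cos(11 deg) = 0.981627
shear stress = 12710 * 0.981627 / (37 * 47.1676)
= 7.149 MPa

7.149


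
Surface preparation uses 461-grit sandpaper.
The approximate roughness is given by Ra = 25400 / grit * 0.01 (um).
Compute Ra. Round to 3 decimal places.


Ra = 25400 / 461 * 0.01
= 254 / 461
= 0.551 um

0.551


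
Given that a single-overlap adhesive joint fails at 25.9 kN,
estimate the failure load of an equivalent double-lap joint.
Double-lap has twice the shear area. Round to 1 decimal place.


Double-lap factor = 2
Expected load = 25.9 * 2 = 51.8 kN

51.8


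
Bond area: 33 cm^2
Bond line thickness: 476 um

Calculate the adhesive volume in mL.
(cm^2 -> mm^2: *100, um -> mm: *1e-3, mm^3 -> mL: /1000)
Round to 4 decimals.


V = 33*100 * 476*1e-3 / 1000
= 1.5708 mL

1.5708


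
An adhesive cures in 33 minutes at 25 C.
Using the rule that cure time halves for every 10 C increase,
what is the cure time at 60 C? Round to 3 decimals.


Factor = 2^((60 - 25) / 10) = 11.3137
Cure time = 33 / 11.3137
= 2.917 minutes

2.917


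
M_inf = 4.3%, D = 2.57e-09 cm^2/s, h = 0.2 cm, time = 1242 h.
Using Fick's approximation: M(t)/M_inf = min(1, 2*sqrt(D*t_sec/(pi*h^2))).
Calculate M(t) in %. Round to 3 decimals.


t = 4471200 s
ratio = min(1, 2*sqrt(2.57e-09*4471200/(pi*0.0400)))
= 0.604789
M(t) = 4.3 * 0.604789 = 2.601%

2.601


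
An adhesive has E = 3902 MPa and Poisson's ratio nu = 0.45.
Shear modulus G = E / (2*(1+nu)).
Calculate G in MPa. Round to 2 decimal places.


G = 3902 / (2*(1+0.45))
= 3902 / 2.90
= 1345.52 MPa

1345.52


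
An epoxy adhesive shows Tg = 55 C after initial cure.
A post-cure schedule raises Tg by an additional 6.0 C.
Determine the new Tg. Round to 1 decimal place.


New Tg = 55 + 6.0
= 61.0 C

61.0


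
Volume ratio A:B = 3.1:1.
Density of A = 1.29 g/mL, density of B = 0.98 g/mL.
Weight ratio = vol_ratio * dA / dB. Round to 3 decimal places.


Wt ratio = 3.1 * 1.29 / 0.98
= 4.081

4.081


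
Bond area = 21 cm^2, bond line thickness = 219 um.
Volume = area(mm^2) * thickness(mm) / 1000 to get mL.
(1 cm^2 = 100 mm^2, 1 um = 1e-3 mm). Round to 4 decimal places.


area_mm2 = 21 * 100 = 2100
blt_mm = 219 * 1e-3 = 0.219
vol_mm3 = 2100 * 0.219 = 459.9
vol_mL = 459.9 / 1000 = 0.4599 mL

0.4599


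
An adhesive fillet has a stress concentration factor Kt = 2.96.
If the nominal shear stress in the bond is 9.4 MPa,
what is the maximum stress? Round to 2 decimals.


Max stress = 9.4 * 2.96 = 27.82 MPa

27.82


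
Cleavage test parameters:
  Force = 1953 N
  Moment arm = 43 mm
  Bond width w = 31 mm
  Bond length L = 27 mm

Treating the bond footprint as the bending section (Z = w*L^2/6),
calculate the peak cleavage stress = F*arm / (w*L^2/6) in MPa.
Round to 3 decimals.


M = 1953 * 43 = 83979 N*mm
Z = 31 * 27^2 / 6 = 22599 / 6 mm^3
sigma = M / Z = 6 * 83979 / 22599 = 503874 / 22599
= 22.296 MPa

22.296


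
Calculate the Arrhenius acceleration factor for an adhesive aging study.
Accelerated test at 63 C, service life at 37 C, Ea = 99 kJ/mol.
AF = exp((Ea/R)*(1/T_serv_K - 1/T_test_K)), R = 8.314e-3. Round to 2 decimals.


T_test = 336.15 K, T_serv = 310.15 K
Ea/R = 99 / 0.008314 = 11907.63
AF = exp(11907.63 * (1/310.15 - 1/336.15))
= 19.48

19.48


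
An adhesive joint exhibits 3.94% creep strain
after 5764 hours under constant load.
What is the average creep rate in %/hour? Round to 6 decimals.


Creep rate = strain / time
= 3.94 / 5764
= 0.000684 %/h

0.000684


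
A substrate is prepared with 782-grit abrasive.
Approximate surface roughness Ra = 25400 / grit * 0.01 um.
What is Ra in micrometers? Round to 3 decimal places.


Ra = 25400 / 782 * 0.01 = 0.325 um

0.325


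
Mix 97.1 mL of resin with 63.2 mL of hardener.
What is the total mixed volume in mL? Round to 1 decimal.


Total = 97.1 + 63.2 = 160.3 mL

160.3


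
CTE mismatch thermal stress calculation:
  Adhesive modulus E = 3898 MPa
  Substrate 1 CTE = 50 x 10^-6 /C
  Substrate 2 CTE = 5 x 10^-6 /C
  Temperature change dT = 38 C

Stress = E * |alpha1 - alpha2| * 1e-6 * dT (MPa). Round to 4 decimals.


delta_alpha = |50 - 5| = 45 x 10^-6/C
Stress = 3898 * 45e-6 * 38
= 6.6656 MPa

6.6656


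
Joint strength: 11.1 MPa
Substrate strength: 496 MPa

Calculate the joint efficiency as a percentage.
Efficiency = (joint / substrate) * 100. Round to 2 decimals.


Efficiency = (11.1 / 496) * 100 = 2.24%

2.24


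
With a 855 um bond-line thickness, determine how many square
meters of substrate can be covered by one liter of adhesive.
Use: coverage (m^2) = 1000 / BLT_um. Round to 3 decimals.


Coverage = 1000 / 855 = 1.170 m^2

1.170


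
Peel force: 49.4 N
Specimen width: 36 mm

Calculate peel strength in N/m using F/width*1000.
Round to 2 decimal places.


Peel strength = 49.4 / 36 * 1000 = 1372.22 N/m

1372.22


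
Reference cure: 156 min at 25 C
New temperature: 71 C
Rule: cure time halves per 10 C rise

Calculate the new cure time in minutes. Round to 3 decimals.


factor = 2^((71-25)/10) = 24.2515
t_new = 156 / 24.2515 = 6.433 min

6.433


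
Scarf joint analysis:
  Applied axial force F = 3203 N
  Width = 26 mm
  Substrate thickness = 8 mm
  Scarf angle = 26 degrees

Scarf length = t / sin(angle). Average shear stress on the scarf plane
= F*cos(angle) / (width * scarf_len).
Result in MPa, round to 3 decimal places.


Scarf length = 8 / sin(26 deg) = 18.2494 mm
cos(26 deg) = 0.898794
Shear = 3203 * 0.898794 / (26 * 18.2494)
= 6.067 MPa

6.067


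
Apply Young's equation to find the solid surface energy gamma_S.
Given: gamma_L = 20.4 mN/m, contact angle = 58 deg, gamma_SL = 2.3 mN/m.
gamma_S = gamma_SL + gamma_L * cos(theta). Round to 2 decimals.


theta_rad = 58 * pi/180 = 1.012291
gamma_S = 2.3 + 20.4 * cos(1.012291)
= 13.11 mN/m

13.11


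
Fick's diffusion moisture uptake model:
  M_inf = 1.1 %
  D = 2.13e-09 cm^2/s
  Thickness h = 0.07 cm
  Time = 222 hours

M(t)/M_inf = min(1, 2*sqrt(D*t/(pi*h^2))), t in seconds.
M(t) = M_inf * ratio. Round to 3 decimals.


t_sec = 222 * 3600 = 799200
ratio = 2*sqrt(2.13e-09*799200/(pi*0.07^2))
= min(1, 0.665081)
= 0.665081
M(t) = 1.1 * 0.665081 = 0.732 %

0.732


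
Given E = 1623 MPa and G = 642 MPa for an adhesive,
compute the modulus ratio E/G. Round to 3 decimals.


E/G ratio = 1623 / 642 = 2.528

2.528


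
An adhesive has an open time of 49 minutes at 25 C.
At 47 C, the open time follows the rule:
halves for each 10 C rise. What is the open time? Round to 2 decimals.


Factor = 2^((47-25)/10) = 4.5948
Open time = 49 / 4.5948 = 10.66 min

10.66


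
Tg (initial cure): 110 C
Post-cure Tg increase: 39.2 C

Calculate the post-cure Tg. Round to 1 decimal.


Post-cure Tg = 110 + 39.2 = 149.2 C

149.2


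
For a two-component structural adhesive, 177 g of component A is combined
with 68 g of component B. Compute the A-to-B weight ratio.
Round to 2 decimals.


Weight ratio A:B = 177 / 68
= 2.60

2.60


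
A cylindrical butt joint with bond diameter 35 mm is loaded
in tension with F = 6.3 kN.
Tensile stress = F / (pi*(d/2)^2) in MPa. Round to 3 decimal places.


Area = pi * (35/2)^2 = 962.1128 mm^2
Stress = 6.3*1000 / 962.1128
= 6.548 MPa

6.548


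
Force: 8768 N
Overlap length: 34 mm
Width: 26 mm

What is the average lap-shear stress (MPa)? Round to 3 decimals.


Average shear stress = F / (overlap * width)
= 8768 / (34 * 26)
= 9.919 MPa

9.919


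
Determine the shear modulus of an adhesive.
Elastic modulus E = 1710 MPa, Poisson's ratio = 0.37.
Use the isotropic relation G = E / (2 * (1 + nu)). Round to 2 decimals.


G = 1710 / (2*(1+0.37)) = 1710 / 2.74
= 624.09 MPa

624.09


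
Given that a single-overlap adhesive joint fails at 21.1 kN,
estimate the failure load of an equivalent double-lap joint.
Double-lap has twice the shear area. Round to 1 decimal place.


Double-lap factor = 2
Expected load = 21.1 * 2 = 42.2 kN

42.2


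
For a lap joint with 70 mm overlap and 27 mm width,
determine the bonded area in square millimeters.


Area = 70 * 27 = 1890 mm^2

1890


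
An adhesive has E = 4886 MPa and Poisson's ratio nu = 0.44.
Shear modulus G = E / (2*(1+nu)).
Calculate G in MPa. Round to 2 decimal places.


G = 4886 / (2*(1+0.44))
= 4886 / 2.88
= 1696.53 MPa

1696.53


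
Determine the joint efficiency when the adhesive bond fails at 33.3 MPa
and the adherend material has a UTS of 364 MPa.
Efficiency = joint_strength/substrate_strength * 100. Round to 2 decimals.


Joint efficiency = 33.3 / 364 * 100
= 9.15%

9.15


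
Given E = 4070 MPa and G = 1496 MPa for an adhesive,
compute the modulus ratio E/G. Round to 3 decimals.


E/G ratio = 4070 / 1496 = 2.721

2.721


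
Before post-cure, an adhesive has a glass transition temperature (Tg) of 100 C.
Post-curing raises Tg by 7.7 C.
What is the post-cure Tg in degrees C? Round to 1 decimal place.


Tg_post = Tg_base + delta_Tg
= 100 + 7.7
= 107.7 C

107.7


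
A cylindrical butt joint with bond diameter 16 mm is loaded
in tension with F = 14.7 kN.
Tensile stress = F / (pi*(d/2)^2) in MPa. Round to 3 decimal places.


Area = pi * (16/2)^2 = 201.0619 mm^2
Stress = 14.7*1000 / 201.0619
= 73.112 MPa

73.112


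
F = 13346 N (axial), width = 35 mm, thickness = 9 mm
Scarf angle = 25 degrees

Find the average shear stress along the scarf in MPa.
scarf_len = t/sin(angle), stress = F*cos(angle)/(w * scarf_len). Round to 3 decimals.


scarf_len = 9/sin(25 deg) = 21.2958
cos(25 deg) = 0.906308
stress = 13346*0.906308/(35*21.2958) = 16.228 MPa

16.228


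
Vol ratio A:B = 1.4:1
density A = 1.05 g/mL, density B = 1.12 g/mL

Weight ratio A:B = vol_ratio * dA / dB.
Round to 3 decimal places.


Weight ratio = 1.4 * 1.05 / 1.12
= 1.313

1.313


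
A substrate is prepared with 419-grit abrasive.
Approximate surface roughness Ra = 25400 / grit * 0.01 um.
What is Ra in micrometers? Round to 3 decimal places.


Ra = 25400 / 419 * 0.01 = 0.606 um

0.606


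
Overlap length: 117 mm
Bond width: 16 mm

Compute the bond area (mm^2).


Bond area = 117 * 16 = 1872 mm^2

1872


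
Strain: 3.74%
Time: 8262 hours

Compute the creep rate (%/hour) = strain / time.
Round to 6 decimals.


Creep rate = 3.74 / 8262
= 0.000453 %/h

0.000453


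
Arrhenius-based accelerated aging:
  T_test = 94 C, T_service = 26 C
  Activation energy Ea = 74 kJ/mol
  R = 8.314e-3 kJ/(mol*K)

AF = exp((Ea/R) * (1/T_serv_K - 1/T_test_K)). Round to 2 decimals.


T_test_K = 367.15, T_serv_K = 299.15
AF = exp((74/8.314e-3) * (1/299.15 - 1/367.15))
= 247.30

247.30


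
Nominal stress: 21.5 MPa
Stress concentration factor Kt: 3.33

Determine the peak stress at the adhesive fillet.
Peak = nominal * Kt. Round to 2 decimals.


Peak stress = 21.5 * 3.33
= 71.60 MPa

71.60


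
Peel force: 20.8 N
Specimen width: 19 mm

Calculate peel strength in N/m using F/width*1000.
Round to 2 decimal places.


Peel strength = 20.8 / 19 * 1000 = 1094.74 N/m

1094.74


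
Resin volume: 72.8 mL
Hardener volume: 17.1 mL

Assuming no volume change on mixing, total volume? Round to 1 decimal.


V_total = 72.8 + 17.1 = 89.9 mL

89.9


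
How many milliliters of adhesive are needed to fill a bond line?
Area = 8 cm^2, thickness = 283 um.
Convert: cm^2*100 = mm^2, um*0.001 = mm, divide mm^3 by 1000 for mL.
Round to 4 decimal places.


= (8 * 100) * (283 * 0.001) / 1000
= 0.2264 mL

0.2264


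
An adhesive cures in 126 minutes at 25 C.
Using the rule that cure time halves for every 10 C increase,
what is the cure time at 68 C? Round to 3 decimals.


Factor = 2^((68 - 25) / 10) = 19.6983
Cure time = 126 / 19.6983
= 6.396 minutes

6.396


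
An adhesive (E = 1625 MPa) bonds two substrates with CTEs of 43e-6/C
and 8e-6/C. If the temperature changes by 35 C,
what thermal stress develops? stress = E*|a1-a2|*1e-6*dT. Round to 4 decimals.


Stress = 1625 * |43 - 8| * 1e-6 * 35
= 1.9906 MPa

1.9906


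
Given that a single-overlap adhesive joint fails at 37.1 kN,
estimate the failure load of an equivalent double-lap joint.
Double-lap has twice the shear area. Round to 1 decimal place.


Double-lap factor = 2
Expected load = 37.1 * 2 = 74.2 kN

74.2
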